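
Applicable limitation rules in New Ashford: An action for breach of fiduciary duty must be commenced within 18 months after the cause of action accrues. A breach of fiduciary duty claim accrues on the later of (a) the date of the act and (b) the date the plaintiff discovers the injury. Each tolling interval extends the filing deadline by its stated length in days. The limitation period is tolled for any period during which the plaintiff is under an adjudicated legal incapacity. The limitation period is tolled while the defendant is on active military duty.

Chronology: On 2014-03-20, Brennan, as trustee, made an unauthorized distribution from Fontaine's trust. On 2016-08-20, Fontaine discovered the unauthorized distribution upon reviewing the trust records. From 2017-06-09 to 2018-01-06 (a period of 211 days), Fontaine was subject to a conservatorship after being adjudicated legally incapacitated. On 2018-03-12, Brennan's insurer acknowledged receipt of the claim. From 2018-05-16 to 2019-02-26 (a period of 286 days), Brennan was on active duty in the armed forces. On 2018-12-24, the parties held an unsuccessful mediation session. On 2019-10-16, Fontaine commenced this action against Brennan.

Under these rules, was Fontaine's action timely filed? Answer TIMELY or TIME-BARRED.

The claim accrued on 2016-08-20 — the later of the 2014-03-20 act and the 2016-08-20 discovery.
18 months from 2016-08-20 is 2018-02-20.
Because the plaintiff's legal incapacity ran from 2017-06-09 to 2018-01-06, the deadline is extended by 211 days to 2018-09-19.
Because the defendant's active military service ran from 2018-05-16 to 2019-02-26, the deadline is extended by 286 days to 2019-07-02.
Nothing else in the chronology tolls or restarts the period.
The 2019-10-16 filing falls after the 2019-07-02 deadline; the claim is time-barred.

TIME-BARRED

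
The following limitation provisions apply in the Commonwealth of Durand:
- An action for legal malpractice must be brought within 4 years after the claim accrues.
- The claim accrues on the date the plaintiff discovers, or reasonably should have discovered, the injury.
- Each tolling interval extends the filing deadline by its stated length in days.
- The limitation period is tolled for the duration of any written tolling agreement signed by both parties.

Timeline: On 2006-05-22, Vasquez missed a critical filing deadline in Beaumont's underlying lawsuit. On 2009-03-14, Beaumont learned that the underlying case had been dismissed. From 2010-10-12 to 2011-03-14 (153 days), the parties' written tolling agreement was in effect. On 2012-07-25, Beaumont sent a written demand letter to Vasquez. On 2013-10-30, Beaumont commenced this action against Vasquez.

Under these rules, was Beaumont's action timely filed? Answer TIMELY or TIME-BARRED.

Accrual is tied to discovery, so the period began on 2009-03-14 rather than on 2006-05-22 when the act occurred.
4 years from 2009-03-14 is 2013-03-14.
The written tolling agreement from 2010-10-12 to 2011-03-14 tolled the period for 153 days, extending the deadline to 2013-08-14.
None of the other events listed affects the running of the period under the stated rules.
Filing on 2013-10-30 missed the 2013-08-14 deadline — the action is time-barred.

TIME-BARRED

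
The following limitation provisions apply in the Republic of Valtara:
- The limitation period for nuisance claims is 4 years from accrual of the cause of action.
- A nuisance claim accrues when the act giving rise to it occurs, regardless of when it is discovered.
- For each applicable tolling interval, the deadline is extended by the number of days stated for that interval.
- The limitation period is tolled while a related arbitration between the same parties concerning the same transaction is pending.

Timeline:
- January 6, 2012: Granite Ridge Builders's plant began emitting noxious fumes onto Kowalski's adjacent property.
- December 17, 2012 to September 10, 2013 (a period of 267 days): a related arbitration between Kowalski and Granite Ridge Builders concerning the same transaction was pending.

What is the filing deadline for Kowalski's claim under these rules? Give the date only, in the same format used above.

September 29, 2016

The limitation period began to run on January 6, 2012.
The untolled deadline — 4 years after January 6, 2012 — is January 6, 2016.
The pending related arbitration from December 17, 2012 to September 10, 2013 tolled the period for 267 days, extending the deadline to September 29, 2016.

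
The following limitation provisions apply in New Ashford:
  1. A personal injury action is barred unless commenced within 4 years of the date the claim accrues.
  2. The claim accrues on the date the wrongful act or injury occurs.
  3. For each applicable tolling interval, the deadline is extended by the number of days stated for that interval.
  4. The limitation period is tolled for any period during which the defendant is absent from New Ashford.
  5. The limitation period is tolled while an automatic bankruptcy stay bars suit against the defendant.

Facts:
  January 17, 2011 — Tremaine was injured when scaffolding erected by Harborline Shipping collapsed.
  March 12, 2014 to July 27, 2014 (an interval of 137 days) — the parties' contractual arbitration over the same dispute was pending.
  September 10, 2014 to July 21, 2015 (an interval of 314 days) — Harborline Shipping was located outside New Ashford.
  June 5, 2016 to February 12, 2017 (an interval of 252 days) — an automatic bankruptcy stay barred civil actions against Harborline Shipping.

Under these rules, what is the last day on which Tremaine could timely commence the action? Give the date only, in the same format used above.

The claim accrued on January 17, 2011, the date of the act.
The untolled deadline — 4 years after January 17, 2011 — is January 17, 2015.
Because the defendant's absence from the jurisdiction ran from September 10, 2014 to July 21, 2015, the deadline is extended by 314 days to November 27, 2015.
The automatic bankruptcy stay starting June 5, 2016 came too late — the period had run on November 27, 2015 — and so does not extend the deadline.
The pending related arbitration from March 12, 2014 to July 27, 2014 does not toll the period, because no stated rule makes a pending arbitration a tolling event.

November 27, 2015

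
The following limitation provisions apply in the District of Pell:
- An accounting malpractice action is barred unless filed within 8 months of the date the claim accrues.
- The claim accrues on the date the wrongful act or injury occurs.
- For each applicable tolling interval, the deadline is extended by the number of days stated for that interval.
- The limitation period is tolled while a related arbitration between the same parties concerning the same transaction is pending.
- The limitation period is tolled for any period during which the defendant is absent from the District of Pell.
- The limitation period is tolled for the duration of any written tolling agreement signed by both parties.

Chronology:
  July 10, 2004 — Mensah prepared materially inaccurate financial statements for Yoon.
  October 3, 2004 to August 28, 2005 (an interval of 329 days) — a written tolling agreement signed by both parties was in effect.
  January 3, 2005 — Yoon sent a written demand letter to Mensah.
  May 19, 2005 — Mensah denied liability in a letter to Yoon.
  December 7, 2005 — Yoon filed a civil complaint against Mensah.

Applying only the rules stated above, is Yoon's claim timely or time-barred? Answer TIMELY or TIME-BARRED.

The claim accrued on July 10, 2004, the date of the act.
Adding the 8 months base period to July 10, 2004 gives a deadline of March 10, 2005, before any tolling.
Because the written tolling agreement ran from October 3, 2004 to August 28, 2005, the deadline is extended by 329 days to February 2, 2006.
None of the other events listed affects the running of the period under the stated rules.
Filing on December 7, 2005 beat the February 2, 2006 deadline — the action is timely.

TIMELY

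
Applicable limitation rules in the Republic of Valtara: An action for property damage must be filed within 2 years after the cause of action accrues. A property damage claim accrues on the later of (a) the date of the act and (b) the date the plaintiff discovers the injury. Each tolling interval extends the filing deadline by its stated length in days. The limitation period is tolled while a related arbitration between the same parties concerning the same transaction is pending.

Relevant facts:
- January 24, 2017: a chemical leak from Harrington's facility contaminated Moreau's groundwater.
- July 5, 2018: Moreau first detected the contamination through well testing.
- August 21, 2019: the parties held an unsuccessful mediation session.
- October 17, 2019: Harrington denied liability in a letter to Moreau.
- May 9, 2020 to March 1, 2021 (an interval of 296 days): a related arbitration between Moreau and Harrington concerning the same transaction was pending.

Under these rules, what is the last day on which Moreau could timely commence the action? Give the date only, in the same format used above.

April 27, 2021

Taking the later of the act (January 24, 2017) and discovery (July 5, 2018), the claim accrued on July 5, 2018.
The untolled deadline — 2 years after July 5, 2018 — is July 5, 2020.
Because the pending related arbitration ran from May 9, 2020 to March 1, 2021, the deadline is extended by 296 days to April 27, 2021.
The other events in the timeline have no effect on the limitation period under the stated rules.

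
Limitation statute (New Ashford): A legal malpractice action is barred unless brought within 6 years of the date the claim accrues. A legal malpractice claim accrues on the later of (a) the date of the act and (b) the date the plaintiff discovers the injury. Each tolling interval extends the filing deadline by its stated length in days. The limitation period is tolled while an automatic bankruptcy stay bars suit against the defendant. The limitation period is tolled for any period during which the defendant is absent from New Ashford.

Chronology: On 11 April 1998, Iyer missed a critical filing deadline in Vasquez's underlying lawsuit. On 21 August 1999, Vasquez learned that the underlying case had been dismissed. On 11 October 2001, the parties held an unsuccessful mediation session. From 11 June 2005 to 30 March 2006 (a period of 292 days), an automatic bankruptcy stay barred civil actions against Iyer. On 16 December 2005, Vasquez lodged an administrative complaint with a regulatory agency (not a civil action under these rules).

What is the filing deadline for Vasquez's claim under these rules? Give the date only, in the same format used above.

9 June 2006

Because discovery on 21 August 1999 post-dates the 11 April 1998 act, accrual under the later-of rule falls on 21 August 1999.
6 years from 21 August 1999 is 21 August 2005.
The automatic bankruptcy stay from 11 June 2005 to 30 March 2006 tolled the period for 292 days, extending the deadline to 9 June 2006.
Nothing else in the chronology tolls or restarts the period.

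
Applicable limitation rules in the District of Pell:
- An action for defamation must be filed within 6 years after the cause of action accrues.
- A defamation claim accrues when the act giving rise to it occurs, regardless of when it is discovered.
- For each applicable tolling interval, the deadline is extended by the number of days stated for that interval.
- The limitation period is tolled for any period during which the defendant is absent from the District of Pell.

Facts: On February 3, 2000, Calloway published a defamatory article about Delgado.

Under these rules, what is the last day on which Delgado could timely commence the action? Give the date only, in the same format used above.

The claim accrued on February 3, 2000, when the wrongful act occurred.
6 years from February 3, 2000 is February 3, 2006.

February 3, 2006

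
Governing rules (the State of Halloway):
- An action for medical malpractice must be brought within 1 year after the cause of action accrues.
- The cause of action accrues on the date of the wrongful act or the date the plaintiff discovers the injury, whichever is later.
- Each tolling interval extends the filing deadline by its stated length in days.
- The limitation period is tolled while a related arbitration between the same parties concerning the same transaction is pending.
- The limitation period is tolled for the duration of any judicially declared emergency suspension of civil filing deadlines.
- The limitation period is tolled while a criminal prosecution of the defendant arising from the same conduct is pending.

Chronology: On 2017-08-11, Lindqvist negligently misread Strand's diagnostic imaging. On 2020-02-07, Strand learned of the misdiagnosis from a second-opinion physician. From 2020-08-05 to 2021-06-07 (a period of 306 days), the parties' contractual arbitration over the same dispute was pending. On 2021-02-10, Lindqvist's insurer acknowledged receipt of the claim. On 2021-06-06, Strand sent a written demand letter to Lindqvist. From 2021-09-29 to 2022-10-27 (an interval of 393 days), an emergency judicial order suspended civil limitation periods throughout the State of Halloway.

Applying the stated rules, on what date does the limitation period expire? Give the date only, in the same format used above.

The claim accrued on 2020-02-07 — the later of the 2017-08-11 act and the 2020-02-07 discovery.
1 year from 2020-02-07 is 2021-02-07.
The pending related arbitration from 2020-08-05 to 2021-06-07 tolled the period for 306 days, extending the deadline to 2021-12-10.
The emergency suspension of filing deadlines from 2021-09-29 to 2022-10-27 tolled the period for 393 days, extending the deadline to 2023-01-07.
The other events in the timeline have no effect on the limitation period under the stated rules.

2023-01-07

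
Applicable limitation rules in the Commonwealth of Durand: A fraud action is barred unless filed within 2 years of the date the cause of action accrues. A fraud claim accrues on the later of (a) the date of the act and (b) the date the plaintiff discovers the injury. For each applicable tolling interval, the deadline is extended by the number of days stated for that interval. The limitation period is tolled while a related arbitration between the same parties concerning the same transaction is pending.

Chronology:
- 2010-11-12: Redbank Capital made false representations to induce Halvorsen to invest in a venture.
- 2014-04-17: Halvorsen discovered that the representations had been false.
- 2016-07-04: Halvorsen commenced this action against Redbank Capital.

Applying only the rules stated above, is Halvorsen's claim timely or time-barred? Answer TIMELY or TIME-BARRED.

Because discovery on 2014-04-17 post-dates the 2010-11-12 act, accrual under the later-of rule falls on 2014-04-17.
The untolled deadline — 2 years after 2014-04-17 — is 2016-04-17.
The 2016-07-04 filing falls after the 2016-04-17 deadline; the claim is time-barred.

TIME-BARRED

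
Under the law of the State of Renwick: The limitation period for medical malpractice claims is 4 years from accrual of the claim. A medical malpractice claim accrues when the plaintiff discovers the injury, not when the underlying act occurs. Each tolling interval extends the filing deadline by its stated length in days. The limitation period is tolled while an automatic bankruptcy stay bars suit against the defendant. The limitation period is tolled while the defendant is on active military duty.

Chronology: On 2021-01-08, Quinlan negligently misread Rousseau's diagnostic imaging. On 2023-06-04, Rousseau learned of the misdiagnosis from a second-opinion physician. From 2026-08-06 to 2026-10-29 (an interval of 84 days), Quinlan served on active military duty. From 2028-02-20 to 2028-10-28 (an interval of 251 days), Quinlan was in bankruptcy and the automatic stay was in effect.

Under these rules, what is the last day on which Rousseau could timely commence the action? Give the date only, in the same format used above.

Accrual is tied to discovery, so the period began on 2023-06-04 rather than on 2021-01-08 when the act occurred.
The untolled deadline — 4 years after 2023-06-04 — is 2027-06-04.
The period was tolled for 84 days by the defendant's active military service (2026-08-06 to 2026-10-29), pushing the deadline to 2027-08-27.
The automatic bankruptcy stay from 2028-02-20 to 2028-10-28 began after the period had already run on 2027-08-27, so it has no tolling effect.

2027-08-27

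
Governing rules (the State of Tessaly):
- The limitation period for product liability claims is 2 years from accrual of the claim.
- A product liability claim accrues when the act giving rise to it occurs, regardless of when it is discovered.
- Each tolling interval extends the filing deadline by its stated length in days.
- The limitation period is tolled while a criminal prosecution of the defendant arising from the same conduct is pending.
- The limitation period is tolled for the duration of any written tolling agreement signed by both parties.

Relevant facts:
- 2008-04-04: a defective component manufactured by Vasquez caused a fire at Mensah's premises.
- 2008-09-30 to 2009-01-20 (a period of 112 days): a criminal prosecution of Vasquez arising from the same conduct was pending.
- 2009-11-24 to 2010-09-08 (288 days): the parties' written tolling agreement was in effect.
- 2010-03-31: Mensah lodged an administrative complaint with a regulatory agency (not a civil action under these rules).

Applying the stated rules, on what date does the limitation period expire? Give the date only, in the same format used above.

2011-05-09

The claim accrued on 2008-04-04, when the wrongful act occurred.
Adding the 2 years base period to 2008-04-04 gives a deadline of 2010-04-04, before any tolling.
The pending criminal prosecution from 2008-09-30 to 2009-01-20 tolled the period for 112 days, extending the deadline to 2010-07-25.
The written tolling agreement from 2009-11-24 to 2010-09-08 tolled the period for 288 days, extending the deadline to 2011-05-09.
The other events in the timeline have no effect on the limitation period under the stated rules.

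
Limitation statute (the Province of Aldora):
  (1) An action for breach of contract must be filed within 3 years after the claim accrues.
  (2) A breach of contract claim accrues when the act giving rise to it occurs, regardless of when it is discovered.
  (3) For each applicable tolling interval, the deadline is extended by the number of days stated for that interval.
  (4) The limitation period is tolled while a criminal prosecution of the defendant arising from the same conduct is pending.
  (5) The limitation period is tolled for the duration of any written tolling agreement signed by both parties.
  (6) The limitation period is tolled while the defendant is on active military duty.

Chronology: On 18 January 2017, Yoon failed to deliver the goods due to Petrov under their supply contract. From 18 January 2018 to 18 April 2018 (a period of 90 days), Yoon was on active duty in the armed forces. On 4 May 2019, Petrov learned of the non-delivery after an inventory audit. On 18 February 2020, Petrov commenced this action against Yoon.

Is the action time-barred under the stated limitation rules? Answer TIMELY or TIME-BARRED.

TIMELY

The claim accrued on 18 January 2017, when the wrongful act occurred; under the stated occurrence rule the 4 May 2019 discovery does not delay accrual.
The untolled deadline — 3 years after 18 January 2017 — is 18 January 2020.
The period was tolled for 90 days by the defendant's active military service (18 January 2018 to 18 April 2018), pushing the deadline to 17 April 2020.
The 18 February 2020 filing precedes the 17 April 2020 deadline; the claim is timely.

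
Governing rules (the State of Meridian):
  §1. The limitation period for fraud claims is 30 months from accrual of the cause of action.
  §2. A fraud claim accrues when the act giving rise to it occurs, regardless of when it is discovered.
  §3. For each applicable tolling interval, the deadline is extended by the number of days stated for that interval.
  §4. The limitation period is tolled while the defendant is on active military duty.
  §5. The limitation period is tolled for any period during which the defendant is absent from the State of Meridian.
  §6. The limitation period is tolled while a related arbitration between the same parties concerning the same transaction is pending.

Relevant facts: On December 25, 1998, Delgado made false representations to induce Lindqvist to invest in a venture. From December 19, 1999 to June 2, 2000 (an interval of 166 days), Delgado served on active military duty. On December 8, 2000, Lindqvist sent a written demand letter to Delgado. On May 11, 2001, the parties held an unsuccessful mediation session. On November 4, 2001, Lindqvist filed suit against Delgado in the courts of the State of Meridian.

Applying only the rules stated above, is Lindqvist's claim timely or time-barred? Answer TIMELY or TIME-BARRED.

TIMELY

The limitation period began to run on December 25, 1998.
Adding the 30 months base period to December 25, 1998 gives a deadline of June 25, 2001, before any tolling.
The period was tolled for 166 days by the defendant's active military service (December 19, 1999 to June 2, 2000), pushing the deadline to December 8, 2001.
Nothing else in the chronology tolls or restarts the period.
Lindqvist filed on November 4, 2001, before the December 8, 2001 deadline, so the action is timely.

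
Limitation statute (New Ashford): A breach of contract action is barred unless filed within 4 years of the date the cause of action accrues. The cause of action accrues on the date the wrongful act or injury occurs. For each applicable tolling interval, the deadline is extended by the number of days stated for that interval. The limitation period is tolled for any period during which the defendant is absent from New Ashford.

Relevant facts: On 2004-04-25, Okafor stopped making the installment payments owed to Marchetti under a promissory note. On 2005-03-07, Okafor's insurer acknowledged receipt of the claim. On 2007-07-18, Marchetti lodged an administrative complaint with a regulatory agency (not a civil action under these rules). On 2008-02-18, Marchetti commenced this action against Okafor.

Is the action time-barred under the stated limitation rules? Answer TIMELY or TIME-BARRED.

TIMELY

The limitation period began to run on 2004-04-25.
Adding the 4 years base period to 2004-04-25 gives a deadline of 2008-04-25, before any tolling.
Nothing else in the chronology tolls or restarts the period.
Marchetti filed on 2008-02-18, before the 2008-04-25 deadline, so the action is timely.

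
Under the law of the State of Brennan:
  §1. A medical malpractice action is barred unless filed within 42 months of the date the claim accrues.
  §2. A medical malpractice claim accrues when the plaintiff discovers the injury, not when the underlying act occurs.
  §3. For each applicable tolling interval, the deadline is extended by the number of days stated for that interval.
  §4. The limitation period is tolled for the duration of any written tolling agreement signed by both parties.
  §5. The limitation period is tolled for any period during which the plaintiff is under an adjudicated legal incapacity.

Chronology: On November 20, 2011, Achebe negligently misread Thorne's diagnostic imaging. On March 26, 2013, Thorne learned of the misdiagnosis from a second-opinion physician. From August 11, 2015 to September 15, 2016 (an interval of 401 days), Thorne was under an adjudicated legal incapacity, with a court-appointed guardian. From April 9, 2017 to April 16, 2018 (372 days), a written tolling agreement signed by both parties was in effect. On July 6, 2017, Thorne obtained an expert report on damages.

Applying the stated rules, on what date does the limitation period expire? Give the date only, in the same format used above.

November 8, 2018

Under the discovery rule, the claim accrued on March 26, 2013, when Thorne discovered the injury — not on the November 20, 2011 date of the underlying act.
42 months from March 26, 2013 is September 26, 2016.
The plaintiff's legal incapacity from August 11, 2015 to September 15, 2016 tolled the period for 401 days, extending the deadline to November 1, 2017.
Because the written tolling agreement ran from April 9, 2017 to April 16, 2018, the deadline is extended by 372 days to November 8, 2018.
Nothing else in the chronology tolls or restarts the period.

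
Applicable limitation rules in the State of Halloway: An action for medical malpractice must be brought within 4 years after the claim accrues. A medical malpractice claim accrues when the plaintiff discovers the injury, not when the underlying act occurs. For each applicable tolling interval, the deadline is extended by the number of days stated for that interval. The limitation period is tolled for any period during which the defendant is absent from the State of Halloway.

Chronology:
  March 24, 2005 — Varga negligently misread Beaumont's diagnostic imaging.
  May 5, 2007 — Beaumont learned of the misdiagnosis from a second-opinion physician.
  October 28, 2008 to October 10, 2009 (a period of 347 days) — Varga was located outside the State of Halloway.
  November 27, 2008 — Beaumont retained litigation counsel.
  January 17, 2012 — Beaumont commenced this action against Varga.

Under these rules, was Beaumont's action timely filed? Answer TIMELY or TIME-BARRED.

The claim did not accrue until Beaumont discovered the injury on May 5, 2007; the March 24, 2005 act date does not start the clock under the stated rule.
Adding the 4 years base period to May 5, 2007 gives a deadline of May 5, 2011, before any tolling.
The defendant's absence from the jurisdiction from October 28, 2008 to October 10, 2009 tolled the period for 347 days, extending the deadline to April 16, 2012.
Nothing else in the chronology tolls or restarts the period.
Beaumont filed on January 17, 2012, before the April 16, 2012 deadline, so the action is timely.

TIMELY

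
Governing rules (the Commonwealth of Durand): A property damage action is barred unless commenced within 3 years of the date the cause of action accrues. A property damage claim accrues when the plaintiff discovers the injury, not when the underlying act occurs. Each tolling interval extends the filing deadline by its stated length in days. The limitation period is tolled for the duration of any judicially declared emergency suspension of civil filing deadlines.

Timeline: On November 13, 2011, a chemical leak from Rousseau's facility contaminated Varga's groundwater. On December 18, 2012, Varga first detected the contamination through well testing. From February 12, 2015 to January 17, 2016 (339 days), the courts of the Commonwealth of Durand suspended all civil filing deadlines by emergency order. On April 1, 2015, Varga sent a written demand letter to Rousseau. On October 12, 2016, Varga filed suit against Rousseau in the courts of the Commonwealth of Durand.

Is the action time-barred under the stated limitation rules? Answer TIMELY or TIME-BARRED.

Under the discovery rule, the claim accrued on December 18, 2012, when Varga discovered the injury — not on the November 13, 2011 date of the underlying act.
The untolled deadline — 3 years after December 18, 2012 — is December 18, 2015.
The period was tolled for 339 days by the emergency suspension of filing deadlines (February 12, 2015 to January 17, 2016), pushing the deadline to November 21, 2016.
Nothing else in the chronology tolls or restarts the period.
Filing on October 12, 2016 beat the November 21, 2016 deadline — the action is timely.

TIMELY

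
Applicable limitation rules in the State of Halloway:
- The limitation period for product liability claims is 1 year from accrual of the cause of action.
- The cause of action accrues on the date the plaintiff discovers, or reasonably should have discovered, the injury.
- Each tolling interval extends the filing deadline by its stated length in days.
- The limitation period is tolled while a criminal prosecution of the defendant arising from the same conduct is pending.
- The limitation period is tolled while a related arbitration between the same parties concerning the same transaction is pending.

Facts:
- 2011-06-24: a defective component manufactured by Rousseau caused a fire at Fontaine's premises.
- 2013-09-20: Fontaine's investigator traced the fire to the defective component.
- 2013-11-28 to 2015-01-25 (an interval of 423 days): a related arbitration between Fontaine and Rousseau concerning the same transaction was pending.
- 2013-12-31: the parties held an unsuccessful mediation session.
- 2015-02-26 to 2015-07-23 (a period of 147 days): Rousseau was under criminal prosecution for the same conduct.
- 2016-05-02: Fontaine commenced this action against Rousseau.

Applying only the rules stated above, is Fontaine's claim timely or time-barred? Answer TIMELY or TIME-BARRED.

TIME-BARRED

The claim did not accrue until Fontaine discovered the injury on 2013-09-20; the 2011-06-24 act date does not start the clock under the stated rule.
The untolled deadline — 1 year after 2013-09-20 — is 2014-09-20.
Because the pending related arbitration ran from 2013-11-28 to 2015-01-25, the deadline is extended by 423 days to 2015-11-17.
Because the pending criminal prosecution ran from 2015-02-26 to 2015-07-23, the deadline is extended by 147 days to 2016-04-12.
None of the other events listed affects the running of the period under the stated rules.
Filing on 2016-05-02 missed the 2016-04-12 deadline — the action is time-barred.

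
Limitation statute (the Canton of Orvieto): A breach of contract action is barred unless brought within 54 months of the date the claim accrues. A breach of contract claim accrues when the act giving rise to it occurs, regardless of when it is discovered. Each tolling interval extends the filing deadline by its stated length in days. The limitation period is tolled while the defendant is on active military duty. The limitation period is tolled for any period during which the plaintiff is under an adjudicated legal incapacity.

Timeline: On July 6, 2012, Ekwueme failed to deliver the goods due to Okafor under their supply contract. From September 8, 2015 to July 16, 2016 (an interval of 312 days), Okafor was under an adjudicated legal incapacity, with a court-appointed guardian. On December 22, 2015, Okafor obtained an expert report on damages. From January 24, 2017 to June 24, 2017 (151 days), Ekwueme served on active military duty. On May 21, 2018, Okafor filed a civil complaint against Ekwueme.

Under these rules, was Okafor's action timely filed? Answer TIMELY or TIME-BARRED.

The limitation period began to run on July 6, 2012.
The untolled deadline — 54 months after July 6, 2012 — is January 6, 2017.
The plaintiff's legal incapacity from September 8, 2015 to July 16, 2016 tolled the period for 312 days, extending the deadline to November 14, 2017.
The defendant's active military service from January 24, 2017 to June 24, 2017 tolled the period for 151 days, extending the deadline to April 14, 2018.
The other events in the timeline have no effect on the limitation period under the stated rules.
The May 21, 2018 filing falls after the April 14, 2018 deadline; the claim is time-barred.

TIME-BARRED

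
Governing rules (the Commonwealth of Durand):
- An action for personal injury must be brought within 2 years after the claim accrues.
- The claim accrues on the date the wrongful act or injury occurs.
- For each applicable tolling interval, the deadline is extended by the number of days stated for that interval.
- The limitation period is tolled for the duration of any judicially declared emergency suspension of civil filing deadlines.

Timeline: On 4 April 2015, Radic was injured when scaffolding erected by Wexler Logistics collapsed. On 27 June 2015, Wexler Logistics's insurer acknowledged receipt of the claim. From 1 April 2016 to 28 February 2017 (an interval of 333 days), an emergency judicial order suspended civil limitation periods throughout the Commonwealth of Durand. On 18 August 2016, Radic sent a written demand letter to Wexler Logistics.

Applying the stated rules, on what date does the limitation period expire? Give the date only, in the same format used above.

The claim accrued on 4 April 2015, the date of the act.
Adding the 2 years base period to 4 April 2015 gives a deadline of 4 April 2017, before any tolling.
Because the emergency suspension of filing deadlines ran from 1 April 2016 to 28 February 2017, the deadline is extended by 333 days to 3 March 2018.
Nothing else in the chronology tolls or restarts the period.

3 March 2018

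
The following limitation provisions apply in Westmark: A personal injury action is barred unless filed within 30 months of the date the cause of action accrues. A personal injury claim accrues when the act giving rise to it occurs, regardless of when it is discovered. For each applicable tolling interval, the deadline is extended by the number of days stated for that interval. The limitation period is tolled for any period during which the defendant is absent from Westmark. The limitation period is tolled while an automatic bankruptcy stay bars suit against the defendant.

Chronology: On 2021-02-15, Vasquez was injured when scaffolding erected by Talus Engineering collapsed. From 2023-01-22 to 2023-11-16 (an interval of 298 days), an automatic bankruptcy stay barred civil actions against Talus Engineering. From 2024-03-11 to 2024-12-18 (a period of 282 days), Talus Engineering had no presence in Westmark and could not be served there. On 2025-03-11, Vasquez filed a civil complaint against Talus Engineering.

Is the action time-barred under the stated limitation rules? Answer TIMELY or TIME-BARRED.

The cause of action accrued on 2021-02-15, the date of the act.
Adding the 30 months base period to 2021-02-15 gives a deadline of 2023-08-15, before any tolling.
The period was tolled for 298 days by the automatic bankruptcy stay (2023-01-22 to 2023-11-16), pushing the deadline to 2024-06-08.
The period was tolled for 282 days by the defendant's absence from the jurisdiction (2024-03-11 to 2024-12-18), pushing the deadline to 2025-03-17.
Filing on 2025-03-11 beat the 2025-03-17 deadline — the action is timely.

TIMELY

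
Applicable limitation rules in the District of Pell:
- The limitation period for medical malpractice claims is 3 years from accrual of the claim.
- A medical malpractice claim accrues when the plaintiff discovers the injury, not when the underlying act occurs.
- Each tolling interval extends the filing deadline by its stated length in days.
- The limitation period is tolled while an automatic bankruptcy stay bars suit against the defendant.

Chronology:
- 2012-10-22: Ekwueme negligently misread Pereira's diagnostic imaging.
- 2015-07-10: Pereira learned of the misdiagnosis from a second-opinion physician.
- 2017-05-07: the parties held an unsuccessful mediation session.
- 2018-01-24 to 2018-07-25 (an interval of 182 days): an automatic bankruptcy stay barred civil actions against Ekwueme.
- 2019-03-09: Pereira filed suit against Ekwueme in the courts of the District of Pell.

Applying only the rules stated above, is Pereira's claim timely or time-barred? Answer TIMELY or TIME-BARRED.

TIME-BARRED

Under the discovery rule, the claim accrued on 2015-07-10, when Pereira discovered the injury — not on the 2012-10-22 date of the underlying act.
3 years from 2015-07-10 is 2018-07-10.
The period was tolled for 182 days by the automatic bankruptcy stay (2018-01-24 to 2018-07-25), pushing the deadline to 2019-01-08.
Nothing else in the chronology tolls or restarts the period.
Filing on 2019-03-09 missed the 2019-01-08 deadline — the action is time-barred.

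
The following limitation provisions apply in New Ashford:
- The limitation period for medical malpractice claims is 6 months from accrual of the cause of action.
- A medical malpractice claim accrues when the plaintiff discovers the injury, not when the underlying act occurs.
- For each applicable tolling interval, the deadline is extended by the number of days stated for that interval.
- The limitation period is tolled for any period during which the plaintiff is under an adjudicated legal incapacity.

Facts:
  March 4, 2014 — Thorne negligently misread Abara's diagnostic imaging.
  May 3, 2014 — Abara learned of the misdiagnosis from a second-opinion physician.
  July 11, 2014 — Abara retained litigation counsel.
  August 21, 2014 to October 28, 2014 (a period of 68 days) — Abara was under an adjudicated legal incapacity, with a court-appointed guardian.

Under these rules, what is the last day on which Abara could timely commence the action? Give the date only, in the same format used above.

January 10, 2015

Under the discovery rule, the claim accrued on May 3, 2014, when Abara discovered the injury — not on the March 4, 2014 date of the underlying act.
Adding the 6 months base period to May 3, 2014 gives a deadline of November 3, 2014, before any tolling.
Because the plaintiff's legal incapacity ran from August 21, 2014 to October 28, 2014, the deadline is extended by 68 days to January 10, 2015.
Nothing else in the chronology tolls or restarts the period.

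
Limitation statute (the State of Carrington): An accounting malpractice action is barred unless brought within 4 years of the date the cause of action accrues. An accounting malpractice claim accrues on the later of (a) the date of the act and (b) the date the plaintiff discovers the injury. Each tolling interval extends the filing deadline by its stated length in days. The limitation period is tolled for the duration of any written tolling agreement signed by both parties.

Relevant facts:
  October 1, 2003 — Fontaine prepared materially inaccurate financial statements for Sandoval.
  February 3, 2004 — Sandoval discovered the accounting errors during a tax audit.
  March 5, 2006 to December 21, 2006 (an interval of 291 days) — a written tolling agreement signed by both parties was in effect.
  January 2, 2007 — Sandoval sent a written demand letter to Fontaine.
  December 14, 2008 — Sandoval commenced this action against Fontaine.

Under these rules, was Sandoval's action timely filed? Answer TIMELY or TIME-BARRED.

TIME-BARRED

Because discovery on February 3, 2004 post-dates the October 1, 2003 act, accrual under the later-of rule falls on February 3, 2004.
Adding the 4 years base period to February 3, 2004 gives a deadline of February 3, 2008, before any tolling.
Because the written tolling agreement ran from March 5, 2006 to December 21, 2006, the deadline is extended by 291 days to November 20, 2008.
The other events in the timeline have no effect on the limitation period under the stated rules.
Sandoval filed on December 14, 2008, after the November 20, 2008 deadline, so the action is time-barred.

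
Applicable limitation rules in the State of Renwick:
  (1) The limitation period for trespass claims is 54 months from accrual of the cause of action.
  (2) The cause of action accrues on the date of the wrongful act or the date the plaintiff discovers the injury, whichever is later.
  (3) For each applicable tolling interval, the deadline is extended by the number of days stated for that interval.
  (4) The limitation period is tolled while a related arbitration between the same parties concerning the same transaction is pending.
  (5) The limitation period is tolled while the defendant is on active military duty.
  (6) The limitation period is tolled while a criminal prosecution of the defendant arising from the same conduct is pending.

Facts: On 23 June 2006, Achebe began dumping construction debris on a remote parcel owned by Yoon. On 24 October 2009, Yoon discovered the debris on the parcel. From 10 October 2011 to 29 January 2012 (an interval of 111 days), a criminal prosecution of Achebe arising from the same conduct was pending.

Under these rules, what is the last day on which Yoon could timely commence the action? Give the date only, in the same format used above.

13 August 2014

The claim accrued on 24 October 2009 — the later of the 23 June 2006 act and the 24 October 2009 discovery.
The untolled deadline — 54 months after 24 October 2009 — is 24 April 2014.
Because the pending criminal prosecution ran from 10 October 2011 to 29 January 2012, the deadline is extended by 111 days to 13 August 2014.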